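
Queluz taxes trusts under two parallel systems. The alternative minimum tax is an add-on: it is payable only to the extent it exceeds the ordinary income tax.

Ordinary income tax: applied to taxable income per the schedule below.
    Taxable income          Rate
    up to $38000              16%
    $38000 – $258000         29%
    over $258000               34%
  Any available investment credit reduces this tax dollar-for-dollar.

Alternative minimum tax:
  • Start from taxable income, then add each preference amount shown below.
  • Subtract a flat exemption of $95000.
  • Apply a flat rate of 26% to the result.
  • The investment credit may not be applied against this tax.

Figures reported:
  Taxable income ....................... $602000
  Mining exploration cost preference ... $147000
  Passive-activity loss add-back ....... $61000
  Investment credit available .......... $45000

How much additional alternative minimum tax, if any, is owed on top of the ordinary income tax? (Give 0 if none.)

$44060

Alternative minimum tax:
  Adjusted income: $602000 + $147000 + $61000 = $810000
  Less exemption $95000 → base $715000
  $715000 × 26% = $185900

Ordinary income tax:
  $38000 × 16% = $6080
  $220000 × 29% = $63800
  $344000 × 34% = $116960
  → $186840
  Less investment credit $45000 → $141840

Excess of alternative minimum tax over ordinary income tax: $185900 − $141840 = $44060.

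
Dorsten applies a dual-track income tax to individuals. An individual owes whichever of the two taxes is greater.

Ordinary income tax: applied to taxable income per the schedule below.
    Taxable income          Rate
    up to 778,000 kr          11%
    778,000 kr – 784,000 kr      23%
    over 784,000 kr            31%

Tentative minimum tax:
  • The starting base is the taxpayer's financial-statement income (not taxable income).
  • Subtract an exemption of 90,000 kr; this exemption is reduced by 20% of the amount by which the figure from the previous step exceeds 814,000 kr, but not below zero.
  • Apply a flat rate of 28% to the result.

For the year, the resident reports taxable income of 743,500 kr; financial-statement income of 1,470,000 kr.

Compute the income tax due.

Ordinary income tax:
  743,500 kr × 11% = 81,785 kr

Tentative minimum tax:
  Base (financial-statement income): 1,470,000 kr
  Exemption: 20% × (1,470,000 kr − 814,000 kr) = 131,200 kr ≥ 90,000 kr, so the exemption is fully phased out
  Base: 1,470,000 kr − 0 kr = 1,470,000 kr
  1,470,000 kr × 28% = 411,600 kr

411,600 kr > 81,785 kr, so the tentative minimum tax is the binding amount.

411,600 kr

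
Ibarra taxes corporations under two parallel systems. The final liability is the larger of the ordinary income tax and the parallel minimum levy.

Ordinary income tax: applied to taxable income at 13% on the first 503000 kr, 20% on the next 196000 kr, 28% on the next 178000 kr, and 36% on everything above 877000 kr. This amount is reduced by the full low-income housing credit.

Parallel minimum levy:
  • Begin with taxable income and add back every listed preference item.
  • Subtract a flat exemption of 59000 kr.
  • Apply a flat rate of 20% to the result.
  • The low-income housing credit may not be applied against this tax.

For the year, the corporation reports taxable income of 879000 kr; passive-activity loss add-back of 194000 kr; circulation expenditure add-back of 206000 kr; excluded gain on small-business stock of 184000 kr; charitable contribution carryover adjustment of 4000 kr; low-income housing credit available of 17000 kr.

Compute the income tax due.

281600 kr

Parallel minimum levy:
  Adjusted income: 879000 kr + 194000 kr + 206000 kr + 184000 kr + 4000 kr = 1467000 kr
  Less exemption 59000 kr → base 1408000 kr
  1408000 kr × 20% = 281600 kr

Ordinary income tax:
  503000 kr × 13% = 65390 kr
  196000 kr × 20% = 39200 kr
  178000 kr × 28% = 49840 kr
  2000 kr × 36% = 720 kr
  → 155150 kr
  Less low-income housing credit 17000 kr → 138150 kr

281600 kr > 138150 kr, so the parallel minimum levy is the binding amount.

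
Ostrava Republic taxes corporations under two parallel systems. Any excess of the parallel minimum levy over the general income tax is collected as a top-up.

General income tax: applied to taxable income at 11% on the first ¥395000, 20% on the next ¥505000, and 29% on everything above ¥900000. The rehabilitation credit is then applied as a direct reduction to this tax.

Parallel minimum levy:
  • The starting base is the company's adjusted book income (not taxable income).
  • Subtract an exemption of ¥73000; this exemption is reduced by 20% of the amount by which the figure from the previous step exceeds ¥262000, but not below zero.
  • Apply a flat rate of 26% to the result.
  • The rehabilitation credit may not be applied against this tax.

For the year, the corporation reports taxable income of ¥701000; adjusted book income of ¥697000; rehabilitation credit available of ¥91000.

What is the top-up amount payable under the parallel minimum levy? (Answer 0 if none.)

Parallel minimum levy:
  Base (adjusted book income): ¥697000
  Exemption: 20% × (¥697000 − ¥262000) = ¥87000 ≥ ¥73000, so the exemption is fully phased out
  Base: ¥697000 − ¥0 = ¥697000
  ¥697000 × 26% = ¥181220

General income tax:
  ¥395000 × 11% = ¥43450
  ¥306000 × 20% = ¥61200
  → ¥104650
  Less rehabilitation credit ¥91000 → ¥13650

Excess of parallel minimum levy over general income tax: ¥181220 − ¥13650 = ¥167570.

¥167570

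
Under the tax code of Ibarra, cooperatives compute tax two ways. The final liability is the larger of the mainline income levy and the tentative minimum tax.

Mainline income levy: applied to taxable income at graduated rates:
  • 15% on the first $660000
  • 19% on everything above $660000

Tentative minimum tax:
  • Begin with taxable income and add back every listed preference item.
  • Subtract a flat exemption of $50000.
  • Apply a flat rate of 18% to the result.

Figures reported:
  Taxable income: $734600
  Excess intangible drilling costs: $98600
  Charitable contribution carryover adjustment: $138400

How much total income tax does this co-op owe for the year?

$165888

Mainline income levy:
  $660000 × 15% = $99000
  $74600 × 19% = $14174
  → $113174

Tentative minimum tax:
  Adjusted income: $734600 + $98600 + $138400 = $971600
  Less exemption $50000 → base $921600
  $921600 × 18% = $165888

$165888 > $113174, so the tentative minimum tax is the binding amount.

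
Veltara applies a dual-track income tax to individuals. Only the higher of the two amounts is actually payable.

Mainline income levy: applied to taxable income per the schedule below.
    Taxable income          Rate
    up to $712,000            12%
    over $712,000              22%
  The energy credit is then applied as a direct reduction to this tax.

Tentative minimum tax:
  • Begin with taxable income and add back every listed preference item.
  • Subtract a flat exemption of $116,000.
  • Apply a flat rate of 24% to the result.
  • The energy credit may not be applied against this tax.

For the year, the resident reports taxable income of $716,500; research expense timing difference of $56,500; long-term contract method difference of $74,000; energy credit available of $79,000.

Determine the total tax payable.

$175,440

Mainline income levy:
  $712,000 × 12% = $85,440
  $4,500 × 22% = $990
  → $86,430
  Less energy credit $79,000 → $7,430

Tentative minimum tax:
  Adjusted income: $716,500 + $56,500 + $74,000 = $847,000
  Less exemption $116,000 → base $731,000
  $731,000 × 24% = $175,440

$175,440 > $7,430, so the tentative minimum tax is the binding amount.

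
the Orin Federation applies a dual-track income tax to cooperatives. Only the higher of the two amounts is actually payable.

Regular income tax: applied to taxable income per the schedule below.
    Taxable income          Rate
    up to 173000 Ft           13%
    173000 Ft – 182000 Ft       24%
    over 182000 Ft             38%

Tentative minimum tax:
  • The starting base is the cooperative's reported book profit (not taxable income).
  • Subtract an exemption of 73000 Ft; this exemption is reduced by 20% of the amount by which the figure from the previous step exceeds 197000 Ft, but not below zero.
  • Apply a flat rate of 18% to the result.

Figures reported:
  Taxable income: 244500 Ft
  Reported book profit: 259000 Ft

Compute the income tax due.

Tentative minimum tax:
  Base (reported book profit): 259000 Ft
  Exemption: 73000 Ft − 20% × (259000 Ft − 197000 Ft) = 73000 Ft − 12400 Ft = 60600 Ft
  Base: 259000 Ft − 60600 Ft = 198400 Ft
  198400 Ft × 18% = 35712 Ft

Regular income tax:
  173000 Ft × 13% = 22490 Ft
  9000 Ft × 24% = 2160 Ft
  62500 Ft × 38% = 23750 Ft
  → 48400 Ft

48400 Ft > 35712 Ft, so the regular income tax governs.

48400 Ft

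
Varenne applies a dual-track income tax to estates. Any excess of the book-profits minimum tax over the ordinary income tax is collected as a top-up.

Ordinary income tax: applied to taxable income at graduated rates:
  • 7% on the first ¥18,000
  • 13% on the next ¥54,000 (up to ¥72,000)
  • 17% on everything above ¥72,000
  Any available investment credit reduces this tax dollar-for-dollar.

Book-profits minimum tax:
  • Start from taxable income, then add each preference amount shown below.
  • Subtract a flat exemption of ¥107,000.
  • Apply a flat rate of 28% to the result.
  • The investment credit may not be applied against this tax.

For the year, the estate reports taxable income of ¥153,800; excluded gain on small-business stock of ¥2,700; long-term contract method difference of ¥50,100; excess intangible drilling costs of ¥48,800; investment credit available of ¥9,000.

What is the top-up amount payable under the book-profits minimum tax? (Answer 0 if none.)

¥28,366

Ordinary income tax:
  ¥18,000 × 7% = ¥1,260
  ¥54,000 × 13% = ¥7,020
  ¥81,800 × 17% = ¥13,906
  → ¥22,186
  Less investment credit ¥9,000 → ¥13,186

Book-profits minimum tax:
  Adjusted income: ¥153,800 + ¥2,700 + ¥50,100 + ¥48,800 = ¥255,400
  Less exemption ¥107,000 → base ¥148,400
  ¥148,400 × 28% = ¥41,552

Excess of book-profits minimum tax over ordinary income tax: ¥41,552 − ¥13,186 = ¥28,366.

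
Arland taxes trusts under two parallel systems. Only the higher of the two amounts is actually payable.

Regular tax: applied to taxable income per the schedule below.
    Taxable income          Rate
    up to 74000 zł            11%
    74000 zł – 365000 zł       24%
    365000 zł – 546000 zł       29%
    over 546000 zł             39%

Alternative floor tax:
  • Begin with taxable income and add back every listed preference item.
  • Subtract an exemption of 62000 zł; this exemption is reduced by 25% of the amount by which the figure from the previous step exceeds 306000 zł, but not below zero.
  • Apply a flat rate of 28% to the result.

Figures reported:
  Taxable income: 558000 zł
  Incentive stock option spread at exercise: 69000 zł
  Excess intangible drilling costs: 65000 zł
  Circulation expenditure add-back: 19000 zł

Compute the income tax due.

Alternative floor tax:
  Adjusted income: 558000 zł + 69000 zł + 65000 zł + 19000 zł = 711000 zł
  Exemption: 25% × (711000 zł − 306000 zł) = 101250 zł ≥ 62000 zł, so the exemption is fully phased out
  Base: 711000 zł − 0 zł = 711000 zł
  711000 zł × 28% = 199080 zł

Regular tax:
  74000 zł × 11% = 8140 zł
  291000 zł × 24% = 69840 zł
  181000 zł × 29% = 52490 zł
  12000 zł × 39% = 4680 zł
  → 135150 zł

199080 zł > 135150 zł, so the alternative floor tax is the binding amount.

199080 zł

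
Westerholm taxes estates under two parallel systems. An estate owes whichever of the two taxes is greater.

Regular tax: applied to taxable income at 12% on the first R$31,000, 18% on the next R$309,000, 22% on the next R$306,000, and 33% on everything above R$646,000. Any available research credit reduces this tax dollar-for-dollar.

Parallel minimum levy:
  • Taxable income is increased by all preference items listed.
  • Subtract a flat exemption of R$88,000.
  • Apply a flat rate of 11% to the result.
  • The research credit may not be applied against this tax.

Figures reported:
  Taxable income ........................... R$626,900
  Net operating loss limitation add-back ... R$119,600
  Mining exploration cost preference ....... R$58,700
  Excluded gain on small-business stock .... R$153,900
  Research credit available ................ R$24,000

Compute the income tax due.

R$98,458

Regular tax:
  R$31,000 × 12% = R$3,720
  R$309,000 × 18% = R$55,620
  R$286,900 × 22% = R$63,118
  → R$122,458
  Less research credit R$24,000 → R$98,458

Parallel minimum levy:
  Adjusted income: R$626,900 + R$119,600 + R$58,700 + R$153,900 = R$959,100
  Less exemption R$88,000 → base R$871,100
  R$871,100 × 11% = R$95,821

R$98,458 > R$95,821, so the regular tax governs.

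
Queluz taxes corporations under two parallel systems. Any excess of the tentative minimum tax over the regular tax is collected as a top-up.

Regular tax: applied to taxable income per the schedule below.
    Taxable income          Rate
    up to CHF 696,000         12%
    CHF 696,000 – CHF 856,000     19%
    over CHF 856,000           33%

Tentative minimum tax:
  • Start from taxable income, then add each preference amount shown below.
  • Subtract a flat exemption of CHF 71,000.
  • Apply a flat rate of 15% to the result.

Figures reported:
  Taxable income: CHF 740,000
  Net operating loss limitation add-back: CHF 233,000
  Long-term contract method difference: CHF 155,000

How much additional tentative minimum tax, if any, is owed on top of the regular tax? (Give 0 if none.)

Tentative minimum tax:
  Adjusted income: CHF 740,000 + CHF 233,000 + CHF 155,000 = CHF 1,128,000
  Less exemption CHF 71,000 → base CHF 1,057,000
  CHF 1,057,000 × 15% = CHF 158,550

Regular tax:
  CHF 696,000 × 12% = CHF 83,520
  CHF 44,000 × 19% = CHF 8,360
  → CHF 91,880

Excess of tentative minimum tax over regular tax: CHF 158,550 − CHF 91,880 = CHF 66,670.

CHF 66,670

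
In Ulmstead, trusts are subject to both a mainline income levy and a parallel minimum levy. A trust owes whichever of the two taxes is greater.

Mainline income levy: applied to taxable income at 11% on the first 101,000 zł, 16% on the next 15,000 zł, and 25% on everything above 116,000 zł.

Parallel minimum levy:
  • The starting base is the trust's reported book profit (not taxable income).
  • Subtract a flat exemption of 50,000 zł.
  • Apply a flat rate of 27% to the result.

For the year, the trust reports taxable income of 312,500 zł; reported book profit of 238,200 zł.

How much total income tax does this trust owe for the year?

62,635 zł

Parallel minimum levy:
  Base (reported book profit): 238,200 zł
  Less exemption 50,000 zł → base 188,200 zł
  188,200 zł × 27% = 50,814 zł

Mainline income levy:
  101,000 zł × 11% = 11,110 zł
  15,000 zł × 16% = 2,400 zł
  196,500 zł × 25% = 49,125 zł
  → 62,635 zł

62,635 zł > 50,814 zł, so the mainline income levy governs.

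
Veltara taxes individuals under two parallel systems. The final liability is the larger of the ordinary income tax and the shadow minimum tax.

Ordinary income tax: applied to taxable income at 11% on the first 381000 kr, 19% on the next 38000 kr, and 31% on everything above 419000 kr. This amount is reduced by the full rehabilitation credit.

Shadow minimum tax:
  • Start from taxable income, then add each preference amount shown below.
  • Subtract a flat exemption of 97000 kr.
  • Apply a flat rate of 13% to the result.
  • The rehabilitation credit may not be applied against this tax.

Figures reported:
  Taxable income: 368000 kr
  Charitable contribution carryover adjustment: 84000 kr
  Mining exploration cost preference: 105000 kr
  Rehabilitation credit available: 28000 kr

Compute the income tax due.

Ordinary income tax:
  368000 kr × 11% = 40480 kr
  Less rehabilitation credit 28000 kr → 12480 kr

Shadow minimum tax:
  Adjusted income: 368000 kr + 84000 kr + 105000 kr = 557000 kr
  Less exemption 97000 kr → base 460000 kr
  460000 kr × 13% = 59800 kr

59800 kr > 12480 kr, so the shadow minimum tax is the binding amount.

59800 kr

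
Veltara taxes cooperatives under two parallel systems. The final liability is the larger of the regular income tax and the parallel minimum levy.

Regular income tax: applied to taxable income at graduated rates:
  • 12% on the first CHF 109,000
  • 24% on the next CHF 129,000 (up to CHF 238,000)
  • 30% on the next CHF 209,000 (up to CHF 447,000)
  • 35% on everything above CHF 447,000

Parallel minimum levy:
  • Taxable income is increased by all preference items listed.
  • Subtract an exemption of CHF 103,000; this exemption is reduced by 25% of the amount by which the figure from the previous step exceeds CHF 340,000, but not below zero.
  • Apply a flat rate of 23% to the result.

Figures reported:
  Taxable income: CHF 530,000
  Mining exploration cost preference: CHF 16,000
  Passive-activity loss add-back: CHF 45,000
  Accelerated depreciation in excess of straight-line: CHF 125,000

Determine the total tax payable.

CHF 162,610

Parallel minimum levy:
  Adjusted income: CHF 530,000 + CHF 16,000 + CHF 45,000 + CHF 125,000 = CHF 716,000
  Exemption: CHF 103,000 − 25% × (CHF 716,000 − CHF 340,000) = CHF 103,000 − CHF 94,000 = CHF 9,000
  Base: CHF 716,000 − CHF 9,000 = CHF 707,000
  CHF 707,000 × 23% = CHF 162,610

Regular income tax:
  CHF 109,000 × 12% = CHF 13,080
  CHF 129,000 × 24% = CHF 30,960
  CHF 209,000 × 30% = CHF 62,700
  CHF 83,000 × 35% = CHF 29,050
  → CHF 135,790

CHF 162,610 > CHF 135,790, so the parallel minimum levy is the binding amount.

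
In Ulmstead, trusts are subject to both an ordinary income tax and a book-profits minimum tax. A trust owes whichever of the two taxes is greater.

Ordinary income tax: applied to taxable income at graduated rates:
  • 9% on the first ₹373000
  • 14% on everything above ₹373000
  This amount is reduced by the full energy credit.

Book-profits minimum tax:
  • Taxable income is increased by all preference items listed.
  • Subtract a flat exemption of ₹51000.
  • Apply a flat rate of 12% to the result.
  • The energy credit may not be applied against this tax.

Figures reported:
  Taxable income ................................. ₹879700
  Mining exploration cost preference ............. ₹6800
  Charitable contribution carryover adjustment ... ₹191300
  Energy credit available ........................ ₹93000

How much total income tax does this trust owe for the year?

Ordinary income tax:
  ₹373000 × 9% = ₹33570
  ₹506700 × 14% = ₹70938
  → ₹104508
  Less energy credit ₹93000 → ₹11508

Book-profits minimum tax:
  Adjusted income: ₹879700 + ₹6800 + ₹191300 = ₹1077800
  Less exemption ₹51000 → base ₹1026800
  ₹1026800 × 12% = ₹123216

₹123216 > ₹11508, so the book-profits minimum tax is the binding amount.

₹123216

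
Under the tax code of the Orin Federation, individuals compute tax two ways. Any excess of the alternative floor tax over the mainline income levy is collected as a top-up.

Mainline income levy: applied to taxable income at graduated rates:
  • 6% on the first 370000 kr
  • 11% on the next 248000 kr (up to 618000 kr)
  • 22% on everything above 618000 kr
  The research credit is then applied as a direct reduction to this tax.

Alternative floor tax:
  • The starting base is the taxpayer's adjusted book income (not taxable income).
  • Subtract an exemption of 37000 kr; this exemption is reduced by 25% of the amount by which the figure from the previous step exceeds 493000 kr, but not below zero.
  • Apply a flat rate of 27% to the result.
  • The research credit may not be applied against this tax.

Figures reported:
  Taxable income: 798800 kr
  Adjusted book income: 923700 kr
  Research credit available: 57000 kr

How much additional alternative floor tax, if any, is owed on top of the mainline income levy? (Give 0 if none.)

217143 kr

Alternative floor tax:
  Base (adjusted book income): 923700 kr
  Exemption: 25% × (923700 kr − 493000 kr) = 107675 kr ≥ 37000 kr, so the exemption is fully phased out
  Base: 923700 kr − 0 kr = 923700 kr
  923700 kr × 27% = 249399 kr

Mainline income levy:
  370000 kr × 6% = 22200 kr
  248000 kr × 11% = 27280 kr
  180800 kr × 22% = 39776 kr
  → 89256 kr
  Less research credit 57000 kr → 32256 kr

Excess of alternative floor tax over mainline income levy: 249399 kr − 32256 kr = 217143 kr.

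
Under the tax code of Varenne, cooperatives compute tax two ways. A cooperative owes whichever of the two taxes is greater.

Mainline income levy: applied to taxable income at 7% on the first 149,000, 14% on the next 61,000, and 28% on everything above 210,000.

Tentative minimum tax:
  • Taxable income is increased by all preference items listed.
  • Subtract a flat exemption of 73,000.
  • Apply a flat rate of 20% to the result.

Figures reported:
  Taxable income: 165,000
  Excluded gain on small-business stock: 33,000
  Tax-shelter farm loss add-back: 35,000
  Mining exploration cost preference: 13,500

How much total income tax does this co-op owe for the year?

34,700

Tentative minimum tax:
  Adjusted income: 165,000 + 33,000 + 35,000 + 13,500 = 246,500
  Less exemption 73,000 → base 173,500
  173,500 × 20% = 34,700

Mainline income levy:
  149,000 × 7% = 10,430
  16,000 × 14% = 2,240
  → 12,670

34,700 > 12,670, so the tentative minimum tax is the binding amount.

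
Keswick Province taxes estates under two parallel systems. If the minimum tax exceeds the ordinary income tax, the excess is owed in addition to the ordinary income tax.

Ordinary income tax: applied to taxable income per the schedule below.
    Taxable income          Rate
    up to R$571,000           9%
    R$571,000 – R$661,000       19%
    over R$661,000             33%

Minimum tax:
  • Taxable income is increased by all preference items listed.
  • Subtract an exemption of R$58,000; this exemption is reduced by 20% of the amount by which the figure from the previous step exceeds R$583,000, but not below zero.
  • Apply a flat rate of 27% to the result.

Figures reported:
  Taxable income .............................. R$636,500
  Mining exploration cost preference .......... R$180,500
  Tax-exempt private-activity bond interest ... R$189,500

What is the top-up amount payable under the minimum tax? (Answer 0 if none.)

Ordinary income tax:
  R$571,000 × 9% = R$51,390
  R$65,500 × 19% = R$12,445
  → R$63,835

Minimum tax:
  Adjusted income: R$636,500 + R$180,500 + R$189,500 = R$1,006,500
  Exemption: 20% × (R$1,006,500 − R$583,000) = R$84,700 ≥ R$58,000, so the exemption is fully phased out
  Base: R$1,006,500 − R$0 = R$1,006,500
  R$1,006,500 × 27% = R$271,755

Excess of minimum tax over ordinary income tax: R$271,755 − R$63,835 = R$207,920.

R$207,920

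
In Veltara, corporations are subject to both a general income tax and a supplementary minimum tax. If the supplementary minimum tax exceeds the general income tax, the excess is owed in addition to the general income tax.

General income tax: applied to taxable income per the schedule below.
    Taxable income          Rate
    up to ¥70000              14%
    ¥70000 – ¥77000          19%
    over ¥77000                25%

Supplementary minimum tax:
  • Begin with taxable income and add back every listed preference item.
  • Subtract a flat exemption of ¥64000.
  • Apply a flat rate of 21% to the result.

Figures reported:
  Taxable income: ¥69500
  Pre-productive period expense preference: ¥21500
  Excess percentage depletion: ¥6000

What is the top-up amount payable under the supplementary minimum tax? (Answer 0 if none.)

¥0

Supplementary minimum tax:
  Adjusted income: ¥69500 + ¥21500 + ¥6000 = ¥97000
  Less exemption ¥64000 → base ¥33000
  ¥33000 × 21% = ¥6930

General income tax:
  ¥69500 × 14% = ¥9730

¥6930 ≤ ¥9730, so no add-on is due.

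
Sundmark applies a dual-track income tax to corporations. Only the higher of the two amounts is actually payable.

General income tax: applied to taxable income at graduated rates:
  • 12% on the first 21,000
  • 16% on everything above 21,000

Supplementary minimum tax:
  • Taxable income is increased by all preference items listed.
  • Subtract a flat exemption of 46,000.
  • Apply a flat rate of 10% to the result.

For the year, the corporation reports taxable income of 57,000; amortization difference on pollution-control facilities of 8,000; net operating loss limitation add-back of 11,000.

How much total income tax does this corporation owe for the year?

8,280

Supplementary minimum tax:
  Adjusted income: 57,000 + 8,000 + 11,000 = 76,000
  Less exemption 46,000 → base 30,000
  30,000 × 10% = 3,000

General income tax:
  21,000 × 12% = 2,520
  36,000 × 16% = 5,760
  → 8,280

8,280 > 3,000, so the general income tax governs.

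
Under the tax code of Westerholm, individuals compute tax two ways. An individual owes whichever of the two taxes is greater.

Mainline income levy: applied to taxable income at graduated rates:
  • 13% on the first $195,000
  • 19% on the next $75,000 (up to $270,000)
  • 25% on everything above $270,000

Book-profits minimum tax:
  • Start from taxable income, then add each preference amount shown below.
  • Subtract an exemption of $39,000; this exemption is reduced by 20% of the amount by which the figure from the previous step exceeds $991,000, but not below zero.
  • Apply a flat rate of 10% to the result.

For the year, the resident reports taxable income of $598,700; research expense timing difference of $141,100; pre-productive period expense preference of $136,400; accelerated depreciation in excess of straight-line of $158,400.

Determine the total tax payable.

Mainline income levy:
  $195,000 × 13% = $25,350
  $75,000 × 19% = $14,250
  $328,700 × 25% = $82,175
  → $121,775

Book-profits minimum tax:
  Adjusted income: $598,700 + $141,100 + $136,400 + $158,400 = $1,034,600
  Exemption: $39,000 − 20% × ($1,034,600 − $991,000) = $39,000 − $8,720 = $30,280
  Base: $1,034,600 − $30,280 = $1,004,320
  $1,004,320 × 10% = $100,432

$121,775 > $100,432, so the mainline income levy governs.

$121,775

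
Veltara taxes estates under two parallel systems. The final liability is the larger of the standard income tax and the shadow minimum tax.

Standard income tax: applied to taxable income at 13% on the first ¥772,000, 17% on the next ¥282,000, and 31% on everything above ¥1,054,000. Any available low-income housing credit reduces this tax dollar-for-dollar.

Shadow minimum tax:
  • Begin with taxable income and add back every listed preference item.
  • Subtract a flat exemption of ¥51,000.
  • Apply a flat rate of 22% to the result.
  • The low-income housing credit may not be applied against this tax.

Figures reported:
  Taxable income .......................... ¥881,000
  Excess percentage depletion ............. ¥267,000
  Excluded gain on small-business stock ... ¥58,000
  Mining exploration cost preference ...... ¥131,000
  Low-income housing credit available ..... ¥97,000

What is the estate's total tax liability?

Standard income tax:
  ¥772,000 × 13% = ¥100,360
  ¥109,000 × 17% = ¥18,530
  → ¥118,890
  Less low-income housing credit ¥97,000 → ¥21,890

Shadow minimum tax:
  Adjusted income: ¥881,000 + ¥267,000 + ¥58,000 + ¥131,000 = ¥1,337,000
  Less exemption ¥51,000 → base ¥1,286,000
  ¥1,286,000 × 22% = ¥282,920

¥282,920 > ¥21,890, so the shadow minimum tax is the binding amount.

¥282,920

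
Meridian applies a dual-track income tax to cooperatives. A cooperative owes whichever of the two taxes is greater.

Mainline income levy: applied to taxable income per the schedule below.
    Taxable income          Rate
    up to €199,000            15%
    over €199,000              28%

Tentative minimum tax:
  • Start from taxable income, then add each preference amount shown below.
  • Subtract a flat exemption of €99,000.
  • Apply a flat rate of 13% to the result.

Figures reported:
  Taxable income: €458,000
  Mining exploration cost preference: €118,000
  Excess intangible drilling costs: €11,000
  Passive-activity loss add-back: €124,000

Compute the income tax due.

Mainline income levy:
  €199,000 × 15% = €29,850
  €259,000 × 28% = €72,520
  → €102,370

Tentative minimum tax:
  Adjusted income: €458,000 + €118,000 + €11,000 + €124,000 = €711,000
  Less exemption €99,000 → base €612,000
  €612,000 × 13% = €79,560

€102,370 > €79,560, so the mainline income levy governs.

€102,370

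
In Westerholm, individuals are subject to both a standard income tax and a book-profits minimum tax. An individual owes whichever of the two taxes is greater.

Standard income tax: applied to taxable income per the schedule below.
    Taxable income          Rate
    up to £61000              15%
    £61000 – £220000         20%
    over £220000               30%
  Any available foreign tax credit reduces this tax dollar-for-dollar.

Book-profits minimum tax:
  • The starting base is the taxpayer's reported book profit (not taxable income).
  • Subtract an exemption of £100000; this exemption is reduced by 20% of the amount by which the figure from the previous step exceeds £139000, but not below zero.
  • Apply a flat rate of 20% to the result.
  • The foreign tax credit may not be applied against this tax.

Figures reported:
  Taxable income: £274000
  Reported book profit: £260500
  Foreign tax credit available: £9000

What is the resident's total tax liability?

£48150

Standard income tax:
  £61000 × 15% = £9150
  £159000 × 20% = £31800
  £54000 × 30% = £16200
  → £57150
  Less foreign tax credit £9000 → £48150

Book-profits minimum tax:
  Base (reported book profit): £260500
  Exemption: £100000 − 20% × (£260500 − £139000) = £100000 − £24300 = £75700
  Base: £260500 − £75700 = £184800
  £184800 × 20% = £36960

£48150 > £36960, so the standard income tax governs.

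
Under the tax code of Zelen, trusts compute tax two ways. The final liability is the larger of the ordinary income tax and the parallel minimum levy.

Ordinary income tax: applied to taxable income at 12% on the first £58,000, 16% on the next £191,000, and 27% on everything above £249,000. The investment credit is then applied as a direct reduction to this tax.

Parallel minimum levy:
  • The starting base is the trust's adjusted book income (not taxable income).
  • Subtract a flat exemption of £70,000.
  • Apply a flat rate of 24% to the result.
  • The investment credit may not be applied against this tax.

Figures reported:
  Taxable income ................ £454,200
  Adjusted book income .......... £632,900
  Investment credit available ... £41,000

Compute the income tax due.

Ordinary income tax:
  £58,000 × 12% = £6,960
  £191,000 × 16% = £30,560
  £205,200 × 27% = £55,404
  → £92,924
  Less investment credit £41,000 → £51,924

Parallel minimum levy:
  Base (adjusted book income): £632,900
  Less exemption £70,000 → base £562,900
  £562,900 × 24% = £135,096

£135,096 > £51,924, so the parallel minimum levy is the binding amount.

£135,096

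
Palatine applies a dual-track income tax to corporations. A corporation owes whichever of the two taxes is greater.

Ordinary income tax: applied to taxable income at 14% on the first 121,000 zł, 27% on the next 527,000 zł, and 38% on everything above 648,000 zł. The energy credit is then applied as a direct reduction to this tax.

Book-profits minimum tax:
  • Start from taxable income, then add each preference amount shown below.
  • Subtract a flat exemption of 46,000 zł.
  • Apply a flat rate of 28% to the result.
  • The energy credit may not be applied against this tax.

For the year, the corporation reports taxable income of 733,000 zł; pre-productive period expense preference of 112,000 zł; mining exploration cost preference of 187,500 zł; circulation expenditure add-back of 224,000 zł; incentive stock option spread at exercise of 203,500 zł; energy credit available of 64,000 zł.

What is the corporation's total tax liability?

395,920 zł

Ordinary income tax:
  121,000 zł × 14% = 16,940 zł
  527,000 zł × 27% = 142,290 zł
  85,000 zł × 38% = 32,300 zł
  → 191,530 zł
  Less energy credit 64,000 zł → 127,530 zł

Book-profits minimum tax:
  Adjusted income: 733,000 zł + 112,000 zł + 187,500 zł + 224,000 zł + 203,500 zł = 1,460,000 zł
  Less exemption 46,000 zł → base 1,414,000 zł
  1,414,000 zł × 28% = 395,920 zł

395,920 zł > 127,530 zł, so the book-profits minimum tax is the binding amount.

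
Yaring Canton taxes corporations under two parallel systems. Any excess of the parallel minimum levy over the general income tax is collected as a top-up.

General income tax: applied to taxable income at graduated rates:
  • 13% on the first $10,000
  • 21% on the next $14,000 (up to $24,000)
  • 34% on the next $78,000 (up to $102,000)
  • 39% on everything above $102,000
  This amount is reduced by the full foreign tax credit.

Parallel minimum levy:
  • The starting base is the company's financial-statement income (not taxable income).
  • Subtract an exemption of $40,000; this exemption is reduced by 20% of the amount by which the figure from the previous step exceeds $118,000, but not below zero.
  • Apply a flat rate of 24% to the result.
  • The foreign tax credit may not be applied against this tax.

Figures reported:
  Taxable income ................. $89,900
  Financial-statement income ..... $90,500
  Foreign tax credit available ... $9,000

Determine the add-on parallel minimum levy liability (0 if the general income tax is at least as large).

Parallel minimum levy:
  Base (financial-statement income): $90,500
  Exemption: $90,500 ≤ $118,000, so full $40,000 applies
  Base: $90,500 − $40,000 = $50,500
  $50,500 × 24% = $12,120

General income tax:
  $10,000 × 13% = $1,300
  $14,000 × 21% = $2,940
  $65,900 × 34% = $22,406
  → $26,646
  Less foreign tax credit $9,000 → $17,646

$12,120 ≤ $17,646, so no add-on is due.

$0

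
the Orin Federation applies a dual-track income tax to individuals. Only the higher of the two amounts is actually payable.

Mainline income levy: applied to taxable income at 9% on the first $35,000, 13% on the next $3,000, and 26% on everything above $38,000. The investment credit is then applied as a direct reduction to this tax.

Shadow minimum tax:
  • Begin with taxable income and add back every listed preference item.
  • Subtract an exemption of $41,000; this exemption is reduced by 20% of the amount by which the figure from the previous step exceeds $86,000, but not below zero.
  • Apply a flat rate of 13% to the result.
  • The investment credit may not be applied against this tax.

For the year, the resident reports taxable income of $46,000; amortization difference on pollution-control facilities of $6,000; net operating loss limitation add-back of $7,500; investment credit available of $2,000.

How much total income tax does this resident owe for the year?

Shadow minimum tax:
  Adjusted income: $46,000 + $6,000 + $7,500 = $59,500
  Exemption: $59,500 ≤ $86,000, so full $41,000 applies
  Base: $59,500 − $41,000 = $18,500
  $18,500 × 13% = $2,405

Mainline income levy:
  $35,000 × 9% = $3,150
  $3,000 × 13% = $390
  $8,000 × 26% = $2,080
  → $5,620
  Less investment credit $2,000 → $3,620

$3,620 > $2,405, so the mainline income levy governs.

$3,620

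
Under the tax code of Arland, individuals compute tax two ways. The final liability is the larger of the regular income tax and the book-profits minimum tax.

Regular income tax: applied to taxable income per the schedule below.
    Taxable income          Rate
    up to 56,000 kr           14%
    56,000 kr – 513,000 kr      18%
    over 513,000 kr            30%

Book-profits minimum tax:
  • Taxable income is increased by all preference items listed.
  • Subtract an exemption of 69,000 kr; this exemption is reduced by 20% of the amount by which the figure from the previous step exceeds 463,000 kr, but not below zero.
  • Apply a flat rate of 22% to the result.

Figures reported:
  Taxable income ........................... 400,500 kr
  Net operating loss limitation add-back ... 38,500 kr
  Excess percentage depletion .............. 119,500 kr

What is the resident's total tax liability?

111,892 kr

Regular income tax:
  56,000 kr × 14% = 7,840 kr
  344,500 kr × 18% = 62,010 kr
  → 69,850 kr

Book-profits minimum tax:
  Adjusted income: 400,500 kr + 38,500 kr + 119,500 kr = 558,500 kr
  Exemption: 69,000 kr − 20% × (558,500 kr − 463,000 kr) = 69,000 kr − 19,100 kr = 49,900 kr
  Base: 558,500 kr − 49,900 kr = 508,600 kr
  508,600 kr × 22% = 111,892 kr

111,892 kr > 69,850 kr, so the book-profits minimum tax is the binding amount.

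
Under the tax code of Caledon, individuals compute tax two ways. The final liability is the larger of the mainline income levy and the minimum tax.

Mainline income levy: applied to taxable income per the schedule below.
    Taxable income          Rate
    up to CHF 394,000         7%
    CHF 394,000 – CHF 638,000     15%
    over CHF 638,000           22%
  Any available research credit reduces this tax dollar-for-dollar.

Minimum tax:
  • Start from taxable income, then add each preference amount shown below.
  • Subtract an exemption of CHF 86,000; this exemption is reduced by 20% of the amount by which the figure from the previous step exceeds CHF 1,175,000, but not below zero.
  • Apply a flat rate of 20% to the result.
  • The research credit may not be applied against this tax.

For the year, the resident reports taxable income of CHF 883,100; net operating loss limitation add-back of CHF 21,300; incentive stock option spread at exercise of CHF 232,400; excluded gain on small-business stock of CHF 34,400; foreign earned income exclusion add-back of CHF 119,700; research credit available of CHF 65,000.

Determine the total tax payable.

Mainline income levy:
  CHF 394,000 × 7% = CHF 27,580
  CHF 244,000 × 15% = CHF 36,600
  CHF 245,100 × 22% = CHF 53,922
  → CHF 118,102
  Less research credit CHF 65,000 → CHF 53,102

Minimum tax:
  Adjusted income: CHF 883,100 + CHF 21,300 + CHF 232,400 + CHF 34,400 + CHF 119,700 = CHF 1,290,900
  Exemption: CHF 86,000 − 20% × (CHF 1,290,900 − CHF 1,175,000) = CHF 86,000 − CHF 23,180 = CHF 62,820
  Base: CHF 1,290,900 − CHF 62,820 = CHF 1,228,080
  CHF 1,228,080 × 20% = CHF 245,616

CHF 245,616 > CHF 53,102, so the minimum tax is the binding amount.

CHF 245,616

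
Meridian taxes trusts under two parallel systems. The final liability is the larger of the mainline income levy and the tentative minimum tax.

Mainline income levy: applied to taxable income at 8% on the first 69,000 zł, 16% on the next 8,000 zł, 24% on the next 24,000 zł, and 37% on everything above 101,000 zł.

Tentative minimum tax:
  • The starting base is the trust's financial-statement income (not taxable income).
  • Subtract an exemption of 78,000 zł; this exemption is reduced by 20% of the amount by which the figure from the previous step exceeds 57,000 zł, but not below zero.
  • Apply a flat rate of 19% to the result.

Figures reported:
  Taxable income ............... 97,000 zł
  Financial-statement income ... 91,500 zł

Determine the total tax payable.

11,600 zł

Mainline income levy:
  69,000 zł × 8% = 5,520 zł
  8,000 zł × 16% = 1,280 zł
  20,000 zł × 24% = 4,800 zł
  → 11,600 zł

Tentative minimum tax:
  Base (financial-statement income): 91,500 zł
  Exemption: 78,000 zł − 20% × (91,500 zł − 57,000 zł) = 78,000 zł − 6,900 zł = 71,100 zł
  Base: 91,500 zł − 71,100 zł = 20,400 zł
  20,400 zł × 19% = 3,876 zł

11,600 zł > 3,876 zł, so the mainline income levy governs.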